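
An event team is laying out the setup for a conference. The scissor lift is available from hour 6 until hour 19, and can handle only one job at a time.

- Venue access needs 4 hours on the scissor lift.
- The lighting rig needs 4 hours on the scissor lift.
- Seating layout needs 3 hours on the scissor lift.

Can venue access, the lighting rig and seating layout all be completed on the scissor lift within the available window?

The scissor lift window is 19 − 6 = 13 hours.
Running back to back, the jobs need 4 + 4 + 3 = 11 hours on the scissor lift.
Since 11 ≤ 13, they fit within the window.

Yes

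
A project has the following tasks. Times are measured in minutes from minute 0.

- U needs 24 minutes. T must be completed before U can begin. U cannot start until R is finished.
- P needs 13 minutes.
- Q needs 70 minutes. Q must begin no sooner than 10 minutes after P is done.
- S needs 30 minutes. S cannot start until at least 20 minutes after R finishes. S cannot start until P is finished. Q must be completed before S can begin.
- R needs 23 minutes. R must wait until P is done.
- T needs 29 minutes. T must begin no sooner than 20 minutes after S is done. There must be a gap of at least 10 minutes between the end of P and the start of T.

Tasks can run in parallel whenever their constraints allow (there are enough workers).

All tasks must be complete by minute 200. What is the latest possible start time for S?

97

U must finish by minute 200; it takes 24 minutes, so it must start by 200 − 24 = minute 176.
T feeds into U (must start by minute 176); so T must finish by minute 176 and therefore start by minute 147.
Since T (must start by minute 147, minus 20-minute gap → minute 127) depends on it, S must finish by minute 127. Backing off its 30-minute duration gives a latest start of minute 97.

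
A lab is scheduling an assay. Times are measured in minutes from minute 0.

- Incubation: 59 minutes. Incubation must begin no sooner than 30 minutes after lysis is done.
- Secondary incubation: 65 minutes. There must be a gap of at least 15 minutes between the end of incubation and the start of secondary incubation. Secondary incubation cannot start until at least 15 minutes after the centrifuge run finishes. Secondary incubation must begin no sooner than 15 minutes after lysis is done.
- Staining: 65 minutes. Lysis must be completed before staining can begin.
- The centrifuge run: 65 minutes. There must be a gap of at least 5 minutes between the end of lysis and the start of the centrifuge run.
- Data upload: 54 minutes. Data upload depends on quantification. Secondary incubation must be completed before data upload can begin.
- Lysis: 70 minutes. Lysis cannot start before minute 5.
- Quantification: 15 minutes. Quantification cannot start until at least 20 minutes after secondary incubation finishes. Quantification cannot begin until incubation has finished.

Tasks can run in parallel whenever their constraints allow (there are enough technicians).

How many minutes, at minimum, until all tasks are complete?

Lysis waits on its own release at minute 5, so it starts at minute 5 and finishes at 5 + 70 = minute 75.
Staining waits on lysis (finishes minute 75), so it starts at minute 75 and finishes at 75 + 65 = minute 140.
After lysis (finishes minute 75, plus 5-minute gap → minute 80), the centrifuge run can start at minute 80 and finishes at minute 145.
Incubation cannot begin until lysis (finishes minute 75, plus 30-minute gap → minute 105). It runs from minute 105 to 105 + 59 = minute 164.
Secondary incubation cannot start until incubation (finishes minute 164, plus 15-minute gap → minute 179); the centrifuge run (finishes minute 145, plus 15-minute gap → minute 160); lysis (finishes minute 75, plus 15-minute gap → minute 90). The controlling bound is minute 179, so secondary incubation finishes at 179 + 65 = minute 244.
Quantification has to wait for secondary incubation (finishes minute 244, plus 20-minute gap → minute 264); incubation (finishes minute 164). The latest of these is minute 264, so quantification runs minute 264 to 264 + 15 = minute 279.
Data upload has to wait for quantification (finishes minute 279); secondary incubation (finishes minute 244). The latest of these is minute 279, so data upload runs minute 279 to 279 + 54 = minute 333.
All tasks are finished once the last one completes. Finish times: Lysis at 75, Incubation at 164, The centrifuge run at 145, Staining at 140, Secondary incubation at 244, Quantification at 279, Data upload at 333. The latest is minute 333.

333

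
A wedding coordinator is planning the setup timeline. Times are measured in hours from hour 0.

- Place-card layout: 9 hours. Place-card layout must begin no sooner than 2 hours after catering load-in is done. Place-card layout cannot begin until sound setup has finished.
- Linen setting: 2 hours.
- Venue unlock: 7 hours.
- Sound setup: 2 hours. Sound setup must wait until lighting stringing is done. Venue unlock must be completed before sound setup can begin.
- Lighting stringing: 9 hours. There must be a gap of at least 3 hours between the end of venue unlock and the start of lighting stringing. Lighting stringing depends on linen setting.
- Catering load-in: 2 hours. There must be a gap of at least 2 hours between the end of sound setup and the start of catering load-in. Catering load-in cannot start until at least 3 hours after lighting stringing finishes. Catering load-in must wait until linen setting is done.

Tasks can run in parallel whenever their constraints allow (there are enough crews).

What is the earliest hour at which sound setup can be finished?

Linen setting has no prerequisites, so it starts at hour 0 and finishes at hour 2.
Venue unlock has no prerequisites, so it starts at hour 0 and finishes at hour 7.
Lighting stringing cannot start until venue unlock (finishes hour 7, plus 3-hour gap → hour 10); linen setting (finishes hour 2). The controlling bound is hour 10, so lighting stringing finishes at 10 + 9 = hour 19.
Sound setup cannot start until lighting stringing (finishes hour 19); venue unlock (finishes hour 7). The controlling bound is hour 19, so sound setup finishes at 19 + 2 = hour 21.

21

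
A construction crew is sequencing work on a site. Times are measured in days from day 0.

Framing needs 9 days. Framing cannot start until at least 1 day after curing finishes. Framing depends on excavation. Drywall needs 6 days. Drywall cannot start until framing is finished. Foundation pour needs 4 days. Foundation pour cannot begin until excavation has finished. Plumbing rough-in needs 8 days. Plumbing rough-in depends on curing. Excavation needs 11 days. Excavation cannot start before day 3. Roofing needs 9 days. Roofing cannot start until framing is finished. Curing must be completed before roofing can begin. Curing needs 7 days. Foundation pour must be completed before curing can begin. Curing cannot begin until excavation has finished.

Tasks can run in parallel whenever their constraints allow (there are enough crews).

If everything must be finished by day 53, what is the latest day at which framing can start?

Nothing follows roofing; the deadline of day 53 is its only limit. It must start by 53 − 9 = day 44.
Nothing follows drywall; the deadline of day 53 is its only limit. It must start by 53 − 6 = day 47.
Framing feeds roofing (must start by day 44); drywall (must start by day 47). Taking the minimum, framing must finish by day 44 and start by 44 − 9 = day 35.

35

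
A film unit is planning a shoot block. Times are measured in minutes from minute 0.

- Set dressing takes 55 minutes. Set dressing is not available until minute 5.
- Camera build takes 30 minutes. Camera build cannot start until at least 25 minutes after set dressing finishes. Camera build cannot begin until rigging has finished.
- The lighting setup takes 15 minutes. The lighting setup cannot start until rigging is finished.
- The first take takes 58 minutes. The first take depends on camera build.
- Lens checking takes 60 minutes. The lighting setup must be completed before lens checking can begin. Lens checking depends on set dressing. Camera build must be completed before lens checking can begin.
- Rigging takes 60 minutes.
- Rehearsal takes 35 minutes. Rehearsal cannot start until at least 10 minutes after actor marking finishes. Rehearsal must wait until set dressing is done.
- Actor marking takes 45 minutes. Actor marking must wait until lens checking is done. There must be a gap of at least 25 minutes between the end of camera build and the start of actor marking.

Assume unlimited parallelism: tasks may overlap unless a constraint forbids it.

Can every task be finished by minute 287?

Set dressing waits on its own release at minute 5, so it starts at minute 5 and finishes at 5 + 55 = minute 60.
Nothing blocks rigging, so it runs from minute 0 to minute 60.
For camera build: set dressing (finishes minute 60, plus 25-minute gap → minute 85); rigging (finishes minute 60). Taking the maximum gives a start of minute 85, and it finishes at 85 + 30 = minute 115.
The first take waits on camera build (finishes minute 115), so it starts at minute 115 and finishes at 115 + 58 = minute 173.
After rigging (finishes minute 60), the lighting setup can start at minute 60 and finishes at minute 75.
Lens checking cannot start until the lighting setup (finishes minute 75); set dressing (finishes minute 60); camera build (finishes minute 115). The controlling bound is minute 115, so lens checking finishes at 115 + 60 = minute 175.
Actor marking has to wait for lens checking (finishes minute 175); camera build (finishes minute 115, plus 25-minute gap → minute 140). The latest of these is minute 175, so actor marking runs minute 175 to 175 + 45 = minute 220.
For rehearsal: actor marking (finishes minute 220, plus 10-minute gap → minute 230); set dressing (finishes minute 60). Taking the maximum gives a start of minute 230, and it finishes at 230 + 35 = minute 265.
Every task is finished by minute 265, which is no later than the deadline of 287, so the schedule is feasible.

Yes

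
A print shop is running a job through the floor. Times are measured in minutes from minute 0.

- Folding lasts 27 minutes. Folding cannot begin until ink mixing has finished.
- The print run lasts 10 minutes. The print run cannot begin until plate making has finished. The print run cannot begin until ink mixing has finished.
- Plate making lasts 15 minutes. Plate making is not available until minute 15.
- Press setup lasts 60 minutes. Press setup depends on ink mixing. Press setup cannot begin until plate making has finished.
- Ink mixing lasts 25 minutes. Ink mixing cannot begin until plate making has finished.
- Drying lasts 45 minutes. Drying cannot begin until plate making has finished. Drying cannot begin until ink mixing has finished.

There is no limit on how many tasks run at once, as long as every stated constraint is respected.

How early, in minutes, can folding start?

Plate making waits on its own release at minute 15, so it starts at minute 15 and finishes at 15 + 15 = minute 30.
After plate making (finishes minute 30), ink mixing can start at minute 30 and finishes at minute 55.
Folding waits on ink mixing (finishes minute 55), so the earliest it can start is minute 55.

55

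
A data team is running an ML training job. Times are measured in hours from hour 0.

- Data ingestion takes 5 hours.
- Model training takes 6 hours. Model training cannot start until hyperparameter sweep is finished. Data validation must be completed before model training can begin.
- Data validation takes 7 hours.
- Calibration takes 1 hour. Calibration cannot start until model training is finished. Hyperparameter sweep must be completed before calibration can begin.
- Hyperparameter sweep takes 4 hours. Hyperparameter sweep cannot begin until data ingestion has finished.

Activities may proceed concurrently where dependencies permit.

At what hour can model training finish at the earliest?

Data validation has no prerequisites, so it starts at hour 0 and finishes at hour 7.
Data ingestion can start immediately at hour 0; it finishes at hour 5.
Hyperparameter sweep waits on data ingestion (finishes hour 5), so it starts at hour 5 and finishes at 5 + 4 = hour 9.
For model training: hyperparameter sweep (finishes hour 9); data validation (finishes hour 7). Taking the maximum gives a start of hour 9, and it finishes at 9 + 6 = hour 15.

15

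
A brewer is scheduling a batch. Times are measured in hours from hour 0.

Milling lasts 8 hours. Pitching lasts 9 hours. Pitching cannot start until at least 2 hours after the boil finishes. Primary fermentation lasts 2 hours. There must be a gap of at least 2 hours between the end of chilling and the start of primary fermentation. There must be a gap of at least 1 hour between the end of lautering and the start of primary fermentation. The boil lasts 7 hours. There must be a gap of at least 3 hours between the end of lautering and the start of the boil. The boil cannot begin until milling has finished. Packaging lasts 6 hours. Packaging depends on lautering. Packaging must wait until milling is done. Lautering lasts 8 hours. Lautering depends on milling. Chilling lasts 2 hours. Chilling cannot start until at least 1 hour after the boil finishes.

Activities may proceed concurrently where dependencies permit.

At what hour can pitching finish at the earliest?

Milling has no prerequisites, so it starts at hour 0 and finishes at hour 8.
Lautering waits on milling (finishes hour 8), so it starts at hour 8 and finishes at 8 + 8 = hour 16.
For the boil: lautering (finishes hour 16, plus 3-hour gap → hour 19); milling (finishes hour 8). Taking the maximum gives a start of hour 19, and it finishes at 19 + 7 = hour 26.
Pitching waits on the boil (finishes hour 26, plus 2-hour gap → hour 28), so it starts at hour 28 and finishes at 28 + 9 = hour 37.

37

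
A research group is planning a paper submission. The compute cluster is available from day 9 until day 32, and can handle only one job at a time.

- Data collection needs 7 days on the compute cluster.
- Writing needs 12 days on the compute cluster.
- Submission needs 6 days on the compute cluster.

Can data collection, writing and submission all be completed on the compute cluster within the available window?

No

The compute cluster window is 32 − 9 = 23 days.
Running back to back, the jobs need 7 + 12 + 6 = 25 days on the compute cluster.
Since 25 > 23, they cannot all fit.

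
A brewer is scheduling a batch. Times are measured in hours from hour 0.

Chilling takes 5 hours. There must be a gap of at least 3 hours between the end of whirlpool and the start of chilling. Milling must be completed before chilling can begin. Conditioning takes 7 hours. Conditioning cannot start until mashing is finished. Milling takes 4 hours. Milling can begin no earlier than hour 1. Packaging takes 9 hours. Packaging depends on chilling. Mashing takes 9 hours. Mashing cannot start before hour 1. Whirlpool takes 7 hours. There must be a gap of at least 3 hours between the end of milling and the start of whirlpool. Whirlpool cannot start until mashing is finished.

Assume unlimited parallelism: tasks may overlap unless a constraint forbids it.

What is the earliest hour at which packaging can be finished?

Mashing waits on its own release at hour 1, so it starts at hour 1 and finishes at 1 + 9 = hour 10.
After its own release at hour 1, milling can start at hour 1 and finishes at hour 5.
Whirlpool cannot start until milling (finishes hour 5, plus 3-hour gap → hour 8); mashing (finishes hour 10). The controlling bound is hour 10, so whirlpool finishes at 10 + 7 = hour 17.
Chilling needs all of whirlpool (finishes hour 17, plus 3-hour gap → hour 20); milling (finishes hour 5). That puts its earliest start at hour 20; it finishes at 20 + 5 = hour 25.
Packaging waits on chilling (finishes hour 25), so it starts at hour 25 and finishes at 25 + 9 = hour 34.

34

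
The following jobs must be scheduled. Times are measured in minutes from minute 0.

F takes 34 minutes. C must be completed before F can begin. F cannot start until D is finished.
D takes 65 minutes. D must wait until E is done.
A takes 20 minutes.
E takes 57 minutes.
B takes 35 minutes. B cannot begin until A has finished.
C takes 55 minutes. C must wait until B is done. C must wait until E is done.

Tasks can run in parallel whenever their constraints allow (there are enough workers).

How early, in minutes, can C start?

57

Nothing blocks E, so it runs from minute 0 to minute 57.
A can start immediately at minute 0; it finishes at minute 20.
B waits on A (finishes minute 20), so it starts at minute 20 and finishes at 20 + 35 = minute 55.
C waits on B (finishes minute 55); E (finishes minute 57). The latest of these is minute 57, which is the earliest C can start.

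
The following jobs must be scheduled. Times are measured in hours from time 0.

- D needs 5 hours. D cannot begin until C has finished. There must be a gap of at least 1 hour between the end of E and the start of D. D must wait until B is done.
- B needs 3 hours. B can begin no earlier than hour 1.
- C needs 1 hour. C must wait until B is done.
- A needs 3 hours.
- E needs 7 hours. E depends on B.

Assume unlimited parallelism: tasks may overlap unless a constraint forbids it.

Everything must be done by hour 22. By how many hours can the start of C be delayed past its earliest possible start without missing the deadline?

12

B waits on its own release at hour 1, so it starts at hour 1 and finishes at 1 + 3 = hour 4.
C cannot begin until B (finishes hour 4). It runs from hour 4 to 4 + 1 = hour 5.

Working backward from the deadline:
To finish by hour 22, D (duration 5) must start no later than hour 17.
C must finish before D (must start by hour 17). With a 1-hour duration, C must start by 17 − 1 = hour 16.
So C can start as early as hour 4 and as late as hour 16, giving 16 − 4 = 12 hours of slack.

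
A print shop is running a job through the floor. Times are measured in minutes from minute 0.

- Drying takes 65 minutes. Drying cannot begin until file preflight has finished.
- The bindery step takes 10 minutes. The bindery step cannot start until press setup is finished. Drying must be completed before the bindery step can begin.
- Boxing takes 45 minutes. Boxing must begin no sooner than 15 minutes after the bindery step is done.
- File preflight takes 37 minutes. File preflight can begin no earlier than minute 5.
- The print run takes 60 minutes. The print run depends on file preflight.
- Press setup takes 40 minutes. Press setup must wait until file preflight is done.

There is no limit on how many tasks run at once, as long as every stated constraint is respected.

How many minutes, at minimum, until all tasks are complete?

177

After its own release at minute 5, file preflight can start at minute 5 and finishes at minute 42.
After file preflight (finishes minute 42), drying can start at minute 42 and finishes at minute 107.
The print run waits on file preflight (finishes minute 42), so it starts at minute 42 and finishes at 42 + 60 = minute 102.
Press setup waits on file preflight (finishes minute 42), so it starts at minute 42 and finishes at 42 + 40 = minute 82.
The bindery step needs all of press setup (finishes minute 82); drying (finishes minute 107). That puts its earliest start at minute 107; it finishes at 107 + 10 = minute 117.
Boxing cannot begin until the bindery step (finishes minute 117, plus 15-minute gap → minute 132). It runs from minute 132 to 132 + 45 = minute 177.
All tasks are finished once the last one completes. Finish times: File preflight at 42, Press setup at 82, The print run at 102, Drying at 107, The bindery step at 117, Boxing at 177. The latest is minute 177.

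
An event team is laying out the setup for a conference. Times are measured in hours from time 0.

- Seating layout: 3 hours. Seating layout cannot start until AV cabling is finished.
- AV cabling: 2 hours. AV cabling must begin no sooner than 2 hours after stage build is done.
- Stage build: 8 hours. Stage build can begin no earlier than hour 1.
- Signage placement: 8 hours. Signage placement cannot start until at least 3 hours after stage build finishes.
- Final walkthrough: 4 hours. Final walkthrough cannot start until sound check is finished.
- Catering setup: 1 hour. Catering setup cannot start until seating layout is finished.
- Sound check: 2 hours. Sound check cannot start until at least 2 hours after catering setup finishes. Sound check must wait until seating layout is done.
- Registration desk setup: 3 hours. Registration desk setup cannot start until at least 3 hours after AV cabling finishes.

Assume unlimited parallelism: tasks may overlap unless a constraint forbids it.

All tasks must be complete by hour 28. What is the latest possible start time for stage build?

Nothing follows final walkthrough; the deadline of hour 28 is its only limit. It must start by 28 − 4 = hour 24.
Sound check feeds into final walkthrough (must start by hour 24); so sound check must finish by hour 24 and therefore start by hour 22.
Since sound check (must start by hour 22, minus 2-hour gap → hour 20) depends on it, catering setup must finish by hour 20. Backing off its 1-hour duration gives a latest start of hour 19.
For seating layout: catering setup (must start by hour 19); sound check (must start by hour 22). The most restrictive is hour 19; with a 3-hour duration, seating layout must start by hour 16.
Registration desk setup must finish by hour 28; it takes 3 hours, so it must start by 28 − 3 = hour 25.
AV cabling has several dependents: seating layout (must start by hour 16); registration desk setup (must start by hour 25, minus 3-hour gap → hour 22). The earliest of those limits is hour 16, so AV cabling must start by 16 − 2 = hour 14.
To finish by hour 28, signage placement (duration 8) must start no later than hour 20.
Stage build must finish in time for AV cabling (must start by hour 14, minus 2-hour gap → hour 12); signage placement (must start by hour 20, minus 3-hour gap → hour 17). The tightest is hour 12, so stage build must start by 12 − 8 = hour 4.

4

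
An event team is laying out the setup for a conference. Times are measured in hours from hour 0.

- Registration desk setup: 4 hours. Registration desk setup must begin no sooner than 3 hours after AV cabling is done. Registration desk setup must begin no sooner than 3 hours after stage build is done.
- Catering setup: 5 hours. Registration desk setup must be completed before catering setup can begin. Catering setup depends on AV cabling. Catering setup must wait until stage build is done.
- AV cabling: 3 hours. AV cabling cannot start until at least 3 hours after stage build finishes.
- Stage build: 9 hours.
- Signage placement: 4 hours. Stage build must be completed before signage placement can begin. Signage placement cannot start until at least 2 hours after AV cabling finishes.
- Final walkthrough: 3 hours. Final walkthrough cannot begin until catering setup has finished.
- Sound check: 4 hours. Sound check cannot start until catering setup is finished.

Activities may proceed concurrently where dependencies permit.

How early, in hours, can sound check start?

27

Nothing blocks stage build, so it runs from hour 0 to hour 9.
After stage build (finishes hour 9, plus 3-hour gap → hour 12), AV cabling can start at hour 12 and finishes at hour 15.
Registration desk setup cannot start until AV cabling (finishes hour 15, plus 3-hour gap → hour 18); stage build (finishes hour 9, plus 3-hour gap → hour 12). The controlling bound is hour 18, so registration desk setup finishes at 18 + 4 = hour 22.
Catering setup has to wait for registration desk setup (finishes hour 22); AV cabling (finishes hour 15); stage build (finishes hour 9). The latest of these is hour 22, so catering setup runs hour 22 to 22 + 5 = hour 27.
Sound check waits on catering setup (finishes hour 27), so the earliest it can start is hour 27.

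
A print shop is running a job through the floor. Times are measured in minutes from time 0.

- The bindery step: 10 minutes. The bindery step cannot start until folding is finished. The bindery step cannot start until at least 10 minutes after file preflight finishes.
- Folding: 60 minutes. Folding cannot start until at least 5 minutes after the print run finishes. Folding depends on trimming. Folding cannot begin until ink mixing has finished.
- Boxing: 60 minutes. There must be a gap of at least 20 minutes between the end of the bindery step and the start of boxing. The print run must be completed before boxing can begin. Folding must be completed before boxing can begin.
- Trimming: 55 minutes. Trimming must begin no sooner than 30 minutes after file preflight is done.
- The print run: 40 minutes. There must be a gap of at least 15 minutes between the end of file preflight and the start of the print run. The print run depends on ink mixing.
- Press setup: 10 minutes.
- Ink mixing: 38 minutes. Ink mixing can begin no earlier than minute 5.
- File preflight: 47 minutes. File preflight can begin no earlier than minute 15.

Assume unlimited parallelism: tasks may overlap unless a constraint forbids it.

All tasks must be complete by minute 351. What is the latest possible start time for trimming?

Boxing must finish by minute 351; it takes 60 minutes, so it must start by 351 − 60 = minute 291.
The bindery step must finish before boxing (must start by minute 291, minus 20-minute gap → minute 271). With a 10-minute duration, the bindery step must start by 271 − 10 = minute 261.
Folding has several dependents: the bindery step (must start by minute 261); boxing (must start by minute 291). The earliest of those limits is minute 261, so folding must start by 261 − 60 = minute 201.
Trimming has to be done before folding (must start by minute 201). That means finishing by minute 201, i.e. starting by 201 − 55 = minute 146.

146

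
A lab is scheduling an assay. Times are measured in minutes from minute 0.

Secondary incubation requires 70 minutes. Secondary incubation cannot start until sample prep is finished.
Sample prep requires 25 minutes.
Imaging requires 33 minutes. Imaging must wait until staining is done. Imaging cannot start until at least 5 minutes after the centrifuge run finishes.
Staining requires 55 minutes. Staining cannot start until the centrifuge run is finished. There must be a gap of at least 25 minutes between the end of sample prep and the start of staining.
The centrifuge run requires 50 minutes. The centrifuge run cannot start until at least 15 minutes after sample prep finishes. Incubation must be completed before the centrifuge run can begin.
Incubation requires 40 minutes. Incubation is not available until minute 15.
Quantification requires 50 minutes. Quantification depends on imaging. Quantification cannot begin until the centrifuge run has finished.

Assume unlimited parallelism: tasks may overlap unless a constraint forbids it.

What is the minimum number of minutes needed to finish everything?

Incubation waits on its own release at minute 15, so it starts at minute 15 and finishes at 15 + 40 = minute 55.
Sample prep can start immediately at minute 0; it finishes at minute 25.
Secondary incubation waits on sample prep (finishes minute 25), so it starts at minute 25 and finishes at 25 + 70 = minute 95.
For the centrifuge run: sample prep (finishes minute 25, plus 15-minute gap → minute 40); incubation (finishes minute 55). Taking the maximum gives a start of minute 55, and it finishes at 55 + 50 = minute 105.
Staining has to wait for the centrifuge run (finishes minute 105); sample prep (finishes minute 25, plus 25-minute gap → minute 50). The latest of these is minute 105, so staining runs minute 105 to 105 + 55 = minute 160.
For imaging: staining (finishes minute 160); the centrifuge run (finishes minute 105, plus 5-minute gap → minute 110). Taking the maximum gives a start of minute 160, and it finishes at 160 + 33 = minute 193.
Quantification has to wait for imaging (finishes minute 193); the centrifuge run (finishes minute 105). The latest of these is minute 193, so quantification runs minute 193 to 193 + 50 = minute 243.
All tasks are finished once the last one completes. Finish times: Sample prep at 25, Incubation at 55, The centrifuge run at 105, Staining at 160, Secondary incubation at 95, Imaging at 193, Quantification at 243. The latest is minute 243.

243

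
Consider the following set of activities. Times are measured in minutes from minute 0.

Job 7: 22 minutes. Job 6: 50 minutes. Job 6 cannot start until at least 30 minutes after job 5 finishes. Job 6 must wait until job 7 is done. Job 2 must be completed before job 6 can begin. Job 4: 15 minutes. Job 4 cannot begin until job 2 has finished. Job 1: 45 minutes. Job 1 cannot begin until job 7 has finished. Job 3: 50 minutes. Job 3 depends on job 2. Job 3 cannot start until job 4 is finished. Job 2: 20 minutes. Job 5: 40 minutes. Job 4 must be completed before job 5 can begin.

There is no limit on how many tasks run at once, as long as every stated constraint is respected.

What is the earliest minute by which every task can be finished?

155

Job 7 can start immediately at minute 0; it finishes at minute 22.
After job 7 (finishes minute 22), job 1 can start at minute 22 and finishes at minute 67.
Nothing blocks job 2, so it runs from minute 0 to minute 20.
Job 4 cannot begin until job 2 (finishes minute 20). It runs from minute 20 to 20 + 15 = minute 35.
Job 5 waits on job 4 (finishes minute 35), so it starts at minute 35 and finishes at 35 + 40 = minute 75.
For job 6: job 5 (finishes minute 75, plus 30-minute gap → minute 105); job 7 (finishes minute 22); job 2 (finishes minute 20). Taking the maximum gives a start of minute 105, and it finishes at 105 + 50 = minute 155.
Job 3 needs all of job 2 (finishes minute 20); job 4 (finishes minute 35). That puts its earliest start at minute 35; it finishes at 35 + 50 = minute 85.
All tasks are finished once the last one completes. Finish times: Job 1 at 67, Job 2 at 20, Job 3 at 85, Job 4 at 35, Job 5 at 75, Job 6 at 155, Job 7 at 22. The latest is minute 155.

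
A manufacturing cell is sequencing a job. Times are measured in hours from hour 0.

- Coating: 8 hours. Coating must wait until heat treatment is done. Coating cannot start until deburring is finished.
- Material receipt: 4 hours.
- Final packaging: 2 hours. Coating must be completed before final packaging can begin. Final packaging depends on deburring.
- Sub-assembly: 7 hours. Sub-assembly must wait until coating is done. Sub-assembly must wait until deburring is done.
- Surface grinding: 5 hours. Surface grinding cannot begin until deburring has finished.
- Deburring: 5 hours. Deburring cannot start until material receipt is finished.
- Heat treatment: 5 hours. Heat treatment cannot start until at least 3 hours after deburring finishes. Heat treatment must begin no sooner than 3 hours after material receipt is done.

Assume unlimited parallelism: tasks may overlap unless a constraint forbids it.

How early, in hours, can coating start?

Nothing blocks material receipt, so it runs from hour 0 to hour 4.
Deburring waits on material receipt (finishes hour 4), so it starts at hour 4 and finishes at 4 + 5 = hour 9.
Heat treatment cannot start until deburring (finishes hour 9, plus 3-hour gap → hour 12); material receipt (finishes hour 4, plus 3-hour gap → hour 7). The controlling bound is hour 12, so heat treatment finishes at 12 + 5 = hour 17.
Coating waits on heat treatment (finishes hour 17); deburring (finishes hour 9). The latest of these is hour 17, which is the earliest coating can start.

17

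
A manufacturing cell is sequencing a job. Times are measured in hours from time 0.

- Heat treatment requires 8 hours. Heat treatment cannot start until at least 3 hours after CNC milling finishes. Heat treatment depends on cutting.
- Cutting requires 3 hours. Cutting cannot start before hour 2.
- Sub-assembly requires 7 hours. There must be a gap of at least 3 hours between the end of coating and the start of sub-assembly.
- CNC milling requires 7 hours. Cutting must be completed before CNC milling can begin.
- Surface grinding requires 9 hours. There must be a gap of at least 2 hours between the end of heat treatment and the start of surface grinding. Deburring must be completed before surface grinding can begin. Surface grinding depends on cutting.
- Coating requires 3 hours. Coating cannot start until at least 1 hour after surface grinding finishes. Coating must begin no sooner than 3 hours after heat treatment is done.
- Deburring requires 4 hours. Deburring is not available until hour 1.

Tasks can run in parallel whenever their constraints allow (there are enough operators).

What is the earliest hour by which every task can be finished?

After its own release at hour 1, deburring can start at hour 1 and finishes at hour 5.
After its own release at hour 2, cutting can start at hour 2 and finishes at hour 5.
CNC milling waits on cutting (finishes hour 5), so it starts at hour 5 and finishes at 5 + 7 = hour 12.
Heat treatment has to wait for CNC milling (finishes hour 12, plus 3-hour gap → hour 15); cutting (finishes hour 5). The latest of these is hour 15, so heat treatment runs hour 15 to 15 + 8 = hour 23.
For surface grinding: heat treatment (finishes hour 23, plus 2-hour gap → hour 25); deburring (finishes hour 5); cutting (finishes hour 5). Taking the maximum gives a start of hour 25, and it finishes at 25 + 9 = hour 34.
Coating cannot start until surface grinding (finishes hour 34, plus 1-hour gap → hour 35); heat treatment (finishes hour 23, plus 3-hour gap → hour 26). The controlling bound is hour 35, so coating finishes at 35 + 3 = hour 38.
Sub-assembly waits on coating (finishes hour 38, plus 3-hour gap → hour 41), so it starts at hour 41 and finishes at 41 + 7 = hour 48.
All tasks are finished once the last one completes. Finish times: Cutting at 5, Deburring at 5, CNC milling at 12, Heat treatment at 23, Surface grinding at 34, Coating at 38, Sub-assembly at 48. The latest is hour 48.

48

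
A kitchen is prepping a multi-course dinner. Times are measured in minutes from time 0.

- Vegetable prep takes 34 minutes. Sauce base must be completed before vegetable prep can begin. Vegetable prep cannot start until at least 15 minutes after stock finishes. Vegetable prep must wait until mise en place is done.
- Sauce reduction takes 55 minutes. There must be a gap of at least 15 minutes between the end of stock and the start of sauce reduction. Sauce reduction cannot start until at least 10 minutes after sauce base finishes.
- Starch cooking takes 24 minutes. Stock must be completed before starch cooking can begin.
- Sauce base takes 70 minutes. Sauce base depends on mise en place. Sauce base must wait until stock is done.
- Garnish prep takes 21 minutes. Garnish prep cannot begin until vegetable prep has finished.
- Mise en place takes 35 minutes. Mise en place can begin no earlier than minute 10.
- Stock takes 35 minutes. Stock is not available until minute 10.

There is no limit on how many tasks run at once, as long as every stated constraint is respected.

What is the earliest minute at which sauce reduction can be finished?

After its own release at minute 10, stock can start at minute 10 and finishes at minute 45.
Mise en place waits on its own release at minute 10, so it starts at minute 10 and finishes at 10 + 35 = minute 45.
Sauce base has to wait for mise en place (finishes minute 45); stock (finishes minute 45). The latest of these is minute 45, so sauce base runs minute 45 to 45 + 70 = minute 115.
For sauce reduction: stock (finishes minute 45, plus 15-minute gap → minute 60); sauce base (finishes minute 115, plus 10-minute gap → minute 125). Taking the maximum gives a start of minute 125, and it finishes at 125 + 55 = minute 180.

180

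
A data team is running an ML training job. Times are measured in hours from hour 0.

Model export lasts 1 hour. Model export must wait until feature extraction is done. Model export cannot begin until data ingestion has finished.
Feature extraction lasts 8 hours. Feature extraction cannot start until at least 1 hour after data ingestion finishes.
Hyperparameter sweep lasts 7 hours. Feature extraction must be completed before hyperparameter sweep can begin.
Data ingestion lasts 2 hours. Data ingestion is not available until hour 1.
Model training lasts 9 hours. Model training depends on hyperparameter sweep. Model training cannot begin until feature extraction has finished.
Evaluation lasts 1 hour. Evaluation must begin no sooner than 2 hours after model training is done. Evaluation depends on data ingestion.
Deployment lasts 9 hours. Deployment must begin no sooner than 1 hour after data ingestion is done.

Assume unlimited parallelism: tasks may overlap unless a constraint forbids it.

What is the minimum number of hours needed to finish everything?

Data ingestion waits on its own release at hour 1, so it starts at hour 1 and finishes at 1 + 2 = hour 3.
After data ingestion (finishes hour 3, plus 1-hour gap → hour 4), deployment can start at hour 4 and finishes at hour 13.
Feature extraction waits on data ingestion (finishes hour 3, plus 1-hour gap → hour 4), so it starts at hour 4 and finishes at 4 + 8 = hour 12.
Model export has to wait for feature extraction (finishes hour 12); data ingestion (finishes hour 3). The latest of these is hour 12, so model export runs hour 12 to 12 + 1 = hour 13.
Hyperparameter sweep waits on feature extraction (finishes hour 12), so it starts at hour 12 and finishes at 12 + 7 = hour 19.
Model training needs all of hyperparameter sweep (finishes hour 19); feature extraction (finishes hour 12). That puts its earliest start at hour 19; it finishes at 19 + 9 = hour 28.
Evaluation needs all of model training (finishes hour 28, plus 2-hour gap → hour 30); data ingestion (finishes hour 3). That puts its earliest start at hour 30; it finishes at 30 + 1 = hour 31.
All tasks are finished once the last one completes. Finish times: Data ingestion at 3, Feature extraction at 12, Hyperparameter sweep at 19, Model training at 28, Evaluation at 31, Model export at 13, Deployment at 13. The latest is hour 31.

31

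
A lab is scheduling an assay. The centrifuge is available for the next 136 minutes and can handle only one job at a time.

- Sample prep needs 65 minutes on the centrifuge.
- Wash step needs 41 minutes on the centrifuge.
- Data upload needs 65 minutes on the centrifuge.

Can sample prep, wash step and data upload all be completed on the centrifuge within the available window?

No

Running back to back, the jobs need 65 + 41 + 65 = 171 minutes on the centrifuge.
Since 171 > 136, they cannot all fit.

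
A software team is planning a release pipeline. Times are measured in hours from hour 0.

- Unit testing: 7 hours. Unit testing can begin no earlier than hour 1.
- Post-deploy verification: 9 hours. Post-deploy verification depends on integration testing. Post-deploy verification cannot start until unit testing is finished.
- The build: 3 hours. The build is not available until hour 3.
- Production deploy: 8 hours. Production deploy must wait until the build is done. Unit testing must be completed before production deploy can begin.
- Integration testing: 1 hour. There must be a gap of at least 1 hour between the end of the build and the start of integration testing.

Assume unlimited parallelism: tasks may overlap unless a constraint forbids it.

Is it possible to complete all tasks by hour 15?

After its own release at hour 1, unit testing can start at hour 1 and finishes at hour 8.
After its own release at hour 3, the build can start at hour 3 and finishes at hour 6.
Production deploy needs all of the build (finishes hour 6); unit testing (finishes hour 8). That puts its earliest start at hour 8; it finishes at 8 + 8 = hour 16.
Integration testing cannot begin until the build (finishes hour 6, plus 1-hour gap → hour 7). It runs from hour 7 to 7 + 1 = hour 8.
For post-deploy verification: integration testing (finishes hour 8); unit testing (finishes hour 8). Taking the maximum gives a start of hour 8, and it finishes at 8 + 9 = hour 17.
The earliest everything can be done is hour 17, which is after the deadline of 15, so it is not possible.

No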